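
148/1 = 148=148.00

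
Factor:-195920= - 2^4*5^1*31^1*79^1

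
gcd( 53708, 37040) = 1852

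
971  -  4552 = -3581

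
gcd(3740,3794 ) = 2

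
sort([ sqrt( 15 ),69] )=[ sqrt( 15),69] 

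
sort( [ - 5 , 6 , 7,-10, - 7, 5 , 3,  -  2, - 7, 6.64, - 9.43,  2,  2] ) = [ -10,-9.43, - 7, - 7,-5, - 2, 2, 2,  3,  5 , 6, 6.64,7 ]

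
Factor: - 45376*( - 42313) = 1919994688 = 2^6 * 17^1 *19^1 * 131^1 * 709^1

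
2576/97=2576/97= 26.56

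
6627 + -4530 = 2097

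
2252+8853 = 11105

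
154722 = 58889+95833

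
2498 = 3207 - 709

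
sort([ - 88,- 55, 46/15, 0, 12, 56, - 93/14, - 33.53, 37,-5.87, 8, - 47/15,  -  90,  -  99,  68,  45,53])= [-99, - 90 , - 88, - 55,-33.53, - 93/14, - 5.87,-47/15, 0,46/15,  8, 12,37,45,53, 56,68 ] 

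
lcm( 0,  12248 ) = 0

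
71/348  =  71/348 = 0.20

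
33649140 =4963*6780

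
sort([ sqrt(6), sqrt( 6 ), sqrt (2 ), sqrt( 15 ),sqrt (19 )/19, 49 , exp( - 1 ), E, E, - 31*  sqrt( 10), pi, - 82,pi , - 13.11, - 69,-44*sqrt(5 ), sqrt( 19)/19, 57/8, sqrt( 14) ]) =[ - 44* sqrt( 5),- 31 * sqrt( 10 ), - 82,-69 , - 13.11, sqrt(19 ) /19,sqrt( 19)/19, exp( - 1 ),sqrt(2), sqrt(6 ),sqrt(6 ),E,E, pi, pi, sqrt( 14),  sqrt( 15), 57/8, 49]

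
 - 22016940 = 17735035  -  39751975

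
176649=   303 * 583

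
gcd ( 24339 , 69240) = 3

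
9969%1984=49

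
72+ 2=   74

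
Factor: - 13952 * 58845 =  - 821005440 = -  2^7* 3^1*5^1*109^1  *3923^1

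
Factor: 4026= 2^1*3^1 * 11^1*61^1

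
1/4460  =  1/4460 = 0.00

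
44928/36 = 1248 = 1248.00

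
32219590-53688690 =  -21469100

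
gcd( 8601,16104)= 183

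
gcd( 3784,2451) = 43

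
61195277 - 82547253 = -21351976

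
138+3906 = 4044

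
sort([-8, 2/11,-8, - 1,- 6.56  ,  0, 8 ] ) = [ - 8, - 8 , - 6.56 ,-1, 0,2/11, 8]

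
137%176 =137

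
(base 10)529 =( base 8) 1021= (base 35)f4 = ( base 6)2241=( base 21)144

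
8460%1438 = 1270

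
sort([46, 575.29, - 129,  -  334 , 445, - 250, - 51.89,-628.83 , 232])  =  [ - 628.83,- 334, - 250, - 129, - 51.89, 46,232,445,575.29 ] 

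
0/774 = 0 = 0.00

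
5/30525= 1/6105 = 0.00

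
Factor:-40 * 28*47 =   -  52640  =  -2^5*5^1*7^1*47^1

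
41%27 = 14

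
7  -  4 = 3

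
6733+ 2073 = 8806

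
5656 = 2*2828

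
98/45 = 2 + 8/45 =2.18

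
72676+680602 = 753278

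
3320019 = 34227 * 97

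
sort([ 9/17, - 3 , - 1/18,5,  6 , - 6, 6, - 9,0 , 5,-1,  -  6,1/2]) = [ - 9,-6, - 6, - 3, - 1 , - 1/18,0,1/2,  9/17,5,5,6, 6 ]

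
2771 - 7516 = - 4745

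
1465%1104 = 361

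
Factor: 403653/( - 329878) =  - 2^( - 1)*3^1*19^( - 1 )*197^1*683^1*8681^( - 1)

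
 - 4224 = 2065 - 6289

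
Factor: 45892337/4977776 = 2^( - 4)*23^2  *86753^1 * 311111^(-1 )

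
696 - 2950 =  - 2254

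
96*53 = 5088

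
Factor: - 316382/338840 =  - 803/860 = - 2^(-2)*5^(-1 )*11^1 * 43^(-1)*73^1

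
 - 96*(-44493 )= 4271328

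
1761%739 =283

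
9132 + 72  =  9204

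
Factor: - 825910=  - 2^1*5^1*82591^1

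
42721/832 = 42721/832 = 51.35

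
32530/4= 8132 + 1/2  =  8132.50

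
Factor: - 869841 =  - 3^2*7^1*13807^1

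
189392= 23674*8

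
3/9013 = 3/9013 = 0.00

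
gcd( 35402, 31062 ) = 62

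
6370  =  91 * 70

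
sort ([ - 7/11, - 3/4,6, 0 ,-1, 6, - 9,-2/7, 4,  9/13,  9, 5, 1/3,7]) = [ - 9, - 1 , - 3/4, - 7/11, - 2/7 , 0,1/3,  9/13,4, 5, 6, 6, 7 , 9 ] 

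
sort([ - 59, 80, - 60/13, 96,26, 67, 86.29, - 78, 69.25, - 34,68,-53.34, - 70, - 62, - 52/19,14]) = [- 78,- 70,- 62, - 59,  -  53.34,- 34,-60/13,-52/19, 14, 26, 67, 68,69.25, 80, 86.29,96 ]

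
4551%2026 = 499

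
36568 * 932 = 34081376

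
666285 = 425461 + 240824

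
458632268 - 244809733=213822535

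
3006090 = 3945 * 762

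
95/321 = 95/321 = 0.30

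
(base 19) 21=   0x27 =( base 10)39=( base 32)17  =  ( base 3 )1110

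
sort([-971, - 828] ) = [  -  971  ,-828 ] 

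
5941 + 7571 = 13512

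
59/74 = 59/74 = 0.80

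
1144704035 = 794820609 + 349883426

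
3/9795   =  1/3265 = 0.00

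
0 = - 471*0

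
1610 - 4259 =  -2649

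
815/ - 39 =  - 815/39 = - 20.90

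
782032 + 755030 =1537062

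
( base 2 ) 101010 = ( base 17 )28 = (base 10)42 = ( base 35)17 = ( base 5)132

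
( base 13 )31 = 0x28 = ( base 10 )40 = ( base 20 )20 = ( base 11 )37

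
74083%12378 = 12193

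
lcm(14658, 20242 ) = 425082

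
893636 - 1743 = 891893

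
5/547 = 5/547=0.01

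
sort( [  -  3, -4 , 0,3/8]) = [-4, - 3,0,3/8 ] 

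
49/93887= 49/93887 = 0.00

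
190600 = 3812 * 50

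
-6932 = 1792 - 8724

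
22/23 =22/23 = 0.96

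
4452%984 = 516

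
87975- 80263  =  7712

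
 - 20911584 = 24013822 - 44925406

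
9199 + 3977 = 13176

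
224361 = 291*771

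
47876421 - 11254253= 36622168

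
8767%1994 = 791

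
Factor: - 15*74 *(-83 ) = 2^1*3^1 * 5^1*37^1*83^1 = 92130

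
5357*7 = 37499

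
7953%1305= 123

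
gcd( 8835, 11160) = 465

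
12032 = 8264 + 3768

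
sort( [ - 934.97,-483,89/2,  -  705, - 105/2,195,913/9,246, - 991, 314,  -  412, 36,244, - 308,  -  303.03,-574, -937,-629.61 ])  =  [ -991,-937 ,- 934.97, - 705,-629.61,-574,-483, - 412,-308,-303.03, - 105/2, 36 , 89/2,913/9,195,244,246,314]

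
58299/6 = 19433/2 = 9716.50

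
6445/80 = 80 + 9/16= 80.56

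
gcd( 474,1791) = 3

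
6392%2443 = 1506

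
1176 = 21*56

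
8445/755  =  1689/151 = 11.19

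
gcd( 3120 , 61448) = 8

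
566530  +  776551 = 1343081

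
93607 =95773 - 2166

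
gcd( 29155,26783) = 1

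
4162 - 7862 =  - 3700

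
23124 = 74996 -51872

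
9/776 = 9/776 = 0.01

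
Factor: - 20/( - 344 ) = 2^( - 1 )*5^1*43^ ( - 1 )= 5/86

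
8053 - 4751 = 3302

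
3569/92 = 38+ 73/92=38.79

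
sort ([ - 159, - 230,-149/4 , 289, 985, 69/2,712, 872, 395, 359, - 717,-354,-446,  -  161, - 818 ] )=[- 818, - 717, - 446, - 354,  -  230, - 161,  -  159, - 149/4, 69/2, 289,359,395,  712,  872, 985]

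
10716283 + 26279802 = 36996085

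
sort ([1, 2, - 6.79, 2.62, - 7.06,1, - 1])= [ - 7.06 , - 6.79, - 1,1, 1,2, 2.62 ]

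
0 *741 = 0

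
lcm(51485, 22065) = 154455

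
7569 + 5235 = 12804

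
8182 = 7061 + 1121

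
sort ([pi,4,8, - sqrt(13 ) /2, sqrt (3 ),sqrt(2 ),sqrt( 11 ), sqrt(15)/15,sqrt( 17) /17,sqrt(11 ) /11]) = [ - sqrt( 13) /2,sqrt ( 17)/17,sqrt( 15 )/15,  sqrt(11) /11 , sqrt( 2), sqrt(3), pi , sqrt( 11),4,8]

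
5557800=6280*885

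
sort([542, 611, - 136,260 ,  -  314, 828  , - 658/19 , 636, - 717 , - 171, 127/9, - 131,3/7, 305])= [-717, - 314,  -  171, - 136,-131, - 658/19,3/7, 127/9,260, 305, 542 , 611, 636,828]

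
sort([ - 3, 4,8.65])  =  [ - 3,4,8.65] 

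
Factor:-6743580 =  - 2^2*3^1*5^1*71^1*1583^1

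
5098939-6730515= - 1631576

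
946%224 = 50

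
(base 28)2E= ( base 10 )70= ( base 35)20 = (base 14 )50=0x46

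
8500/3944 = 125/58 = 2.16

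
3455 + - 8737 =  - 5282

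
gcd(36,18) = 18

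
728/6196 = 182/1549 = 0.12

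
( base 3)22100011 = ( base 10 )6079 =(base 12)3627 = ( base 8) 13677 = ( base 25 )9i4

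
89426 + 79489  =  168915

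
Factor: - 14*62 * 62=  - 2^3*7^1*31^2 = -  53816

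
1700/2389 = 1700/2389  =  0.71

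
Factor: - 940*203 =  - 190820 = - 2^2 * 5^1*7^1*29^1 * 47^1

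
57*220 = 12540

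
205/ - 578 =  - 1 + 373/578 = - 0.35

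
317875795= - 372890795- - 690766590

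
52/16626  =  26/8313  =  0.00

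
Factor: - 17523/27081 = - 11/17= - 11^1*17^( -1)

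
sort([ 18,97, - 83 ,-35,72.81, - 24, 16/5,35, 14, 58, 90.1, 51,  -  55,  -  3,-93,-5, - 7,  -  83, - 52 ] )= [ - 93, - 83,  -  83, - 55 , - 52, - 35, - 24, - 7, - 5 , - 3,16/5, 14, 18,35,51,58, 72.81,  90.1 , 97 ] 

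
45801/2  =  22900 + 1/2=22900.50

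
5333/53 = 100 + 33/53 = 100.62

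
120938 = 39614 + 81324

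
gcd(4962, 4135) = 827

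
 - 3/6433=-1 + 6430/6433 = - 0.00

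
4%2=0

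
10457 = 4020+6437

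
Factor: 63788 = 2^2*37^1 *431^1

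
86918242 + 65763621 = 152681863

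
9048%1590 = 1098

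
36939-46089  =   - 9150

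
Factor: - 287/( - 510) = 2^(-1)*3^( - 1)*5^ ( - 1 )*7^1 * 17^(- 1 )*41^1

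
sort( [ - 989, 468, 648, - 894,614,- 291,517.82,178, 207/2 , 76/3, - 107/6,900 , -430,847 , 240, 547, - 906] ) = [ - 989,-906, - 894,-430,-291, - 107/6,76/3,207/2 , 178,  240,468,517.82,547,614, 648, 847,900]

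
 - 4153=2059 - 6212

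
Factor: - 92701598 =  -2^1*11^1*137^1 *30757^1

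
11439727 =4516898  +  6922829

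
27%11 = 5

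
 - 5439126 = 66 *(  -  82411)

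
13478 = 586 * 23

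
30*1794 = 53820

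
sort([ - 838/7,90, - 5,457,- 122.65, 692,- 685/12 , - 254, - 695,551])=[ - 695, - 254 , - 122.65, - 838/7, - 685/12,  -  5, 90,457,551, 692] 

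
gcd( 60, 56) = 4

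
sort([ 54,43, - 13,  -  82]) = [ - 82, - 13,43,  54 ] 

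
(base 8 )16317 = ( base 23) DLF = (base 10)7375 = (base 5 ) 214000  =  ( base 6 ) 54051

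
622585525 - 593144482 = 29441043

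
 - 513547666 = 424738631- 938286297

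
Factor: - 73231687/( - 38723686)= 2^( - 1)*47^1*421^1*2053^( - 1)* 3701^1*9431^( - 1 ) 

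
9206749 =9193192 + 13557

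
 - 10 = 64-74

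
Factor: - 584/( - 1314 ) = 2^2*3^( - 2 ) = 4/9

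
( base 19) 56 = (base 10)101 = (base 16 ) 65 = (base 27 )3k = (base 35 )2V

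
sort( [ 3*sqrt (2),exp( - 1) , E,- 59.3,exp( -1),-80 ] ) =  [ - 80, - 59.3, exp( - 1),exp( - 1 ),E,3*sqrt( 2 )] 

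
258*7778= 2006724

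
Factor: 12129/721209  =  13^1*773^( - 1) = 13/773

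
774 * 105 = 81270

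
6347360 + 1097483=7444843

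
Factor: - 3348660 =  - 2^2*3^1 * 5^1*7^2*17^1*67^1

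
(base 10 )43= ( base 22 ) 1L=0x2b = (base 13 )34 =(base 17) 29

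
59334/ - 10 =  - 5934 + 3/5 = - 5933.40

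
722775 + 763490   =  1486265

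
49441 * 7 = 346087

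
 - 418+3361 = 2943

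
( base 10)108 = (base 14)7a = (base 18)60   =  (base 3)11000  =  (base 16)6c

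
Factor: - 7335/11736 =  - 5/8 = - 2^(-3)*5^1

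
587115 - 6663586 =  - 6076471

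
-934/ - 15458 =467/7729= 0.06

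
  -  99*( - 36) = 3564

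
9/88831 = 9/88831 =0.00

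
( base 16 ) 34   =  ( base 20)2c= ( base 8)64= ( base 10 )52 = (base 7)103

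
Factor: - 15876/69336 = - 2^( - 1 )*7^2* 107^(  -  1)  =  - 49/214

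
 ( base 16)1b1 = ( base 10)433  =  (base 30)ED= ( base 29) er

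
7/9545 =7/9545  =  0.00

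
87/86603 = 87/86603 = 0.00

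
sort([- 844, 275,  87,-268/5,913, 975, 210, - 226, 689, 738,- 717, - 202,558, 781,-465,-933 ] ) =[ - 933, - 844, - 717, - 465, - 226, - 202, - 268/5, 87, 210,275, 558,689, 738,  781,913,975]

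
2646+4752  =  7398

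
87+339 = 426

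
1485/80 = 297/16 = 18.56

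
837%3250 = 837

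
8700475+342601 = 9043076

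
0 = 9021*0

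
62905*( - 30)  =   - 1887150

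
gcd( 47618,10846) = 58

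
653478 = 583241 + 70237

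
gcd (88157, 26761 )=1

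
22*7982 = 175604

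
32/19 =1 + 13/19 = 1.68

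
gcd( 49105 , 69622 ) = 7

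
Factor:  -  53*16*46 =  - 2^5* 23^1*53^1  =  -39008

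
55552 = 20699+34853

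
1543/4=385+ 3/4=385.75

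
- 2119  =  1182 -3301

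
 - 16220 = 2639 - 18859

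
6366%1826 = 888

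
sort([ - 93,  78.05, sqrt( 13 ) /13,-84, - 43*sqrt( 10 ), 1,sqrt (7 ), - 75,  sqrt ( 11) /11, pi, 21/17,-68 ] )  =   [ - 43*sqrt( 10), - 93, - 84, - 75, - 68 , sqrt(13 )/13,  sqrt ( 11) /11,1,21/17, sqrt( 7 ), pi , 78.05]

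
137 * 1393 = 190841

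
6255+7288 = 13543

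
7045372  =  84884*83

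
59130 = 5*11826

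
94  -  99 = -5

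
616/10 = 308/5 = 61.60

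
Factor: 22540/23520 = 23/24=2^(  -  3)*3^( - 1) * 23^1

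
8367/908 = 8367/908 = 9.21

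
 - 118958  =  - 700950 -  -581992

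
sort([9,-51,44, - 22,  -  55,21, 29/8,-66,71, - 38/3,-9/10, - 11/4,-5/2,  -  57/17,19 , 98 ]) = [-66,-55,-51, -22,-38/3,-57/17,  -  11/4, -5/2, - 9/10, 29/8,9,  19,21, 44,71, 98 ]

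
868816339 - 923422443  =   - 54606104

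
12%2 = 0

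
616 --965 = 1581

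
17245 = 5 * 3449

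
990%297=99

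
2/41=2/41=0.05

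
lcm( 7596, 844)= 7596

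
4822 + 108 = 4930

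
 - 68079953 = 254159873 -322239826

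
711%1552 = 711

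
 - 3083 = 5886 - 8969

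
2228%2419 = 2228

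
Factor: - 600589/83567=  - 769/107 = -  107^(-1) * 769^1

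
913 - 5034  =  -4121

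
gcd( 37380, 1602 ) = 534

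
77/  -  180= -77/180 = - 0.43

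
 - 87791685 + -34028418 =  - 121820103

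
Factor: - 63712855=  - 5^1*17^1*29^1*25847^1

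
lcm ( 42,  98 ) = 294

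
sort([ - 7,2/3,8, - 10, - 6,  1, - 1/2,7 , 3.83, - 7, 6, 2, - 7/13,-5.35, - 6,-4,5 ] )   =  [ - 10, - 7, - 7, - 6  , - 6, - 5.35, - 4, - 7/13, - 1/2,2/3, 1 , 2,3.83,  5,6, 7,  8] 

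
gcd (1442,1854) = 206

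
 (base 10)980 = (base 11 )811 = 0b1111010100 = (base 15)455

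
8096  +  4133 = 12229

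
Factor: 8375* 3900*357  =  11660512500 = 2^2 * 3^2*5^5*7^1*13^1 * 17^1* 67^1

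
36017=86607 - 50590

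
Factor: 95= 5^1*19^1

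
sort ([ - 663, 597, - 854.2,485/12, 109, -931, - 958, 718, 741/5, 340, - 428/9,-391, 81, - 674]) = [ - 958, - 931, - 854.2, - 674, -663, -391, - 428/9, 485/12, 81 , 109,741/5,340 , 597, 718 ] 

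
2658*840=2232720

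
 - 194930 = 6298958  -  6493888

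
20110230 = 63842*315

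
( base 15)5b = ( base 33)2k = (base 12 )72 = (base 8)126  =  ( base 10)86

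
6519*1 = 6519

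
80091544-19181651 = 60909893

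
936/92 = 10 + 4/23 = 10.17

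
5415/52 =5415/52 = 104.13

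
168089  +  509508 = 677597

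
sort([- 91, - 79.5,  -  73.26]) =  [ - 91, -79.5, - 73.26 ]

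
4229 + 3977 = 8206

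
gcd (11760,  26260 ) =20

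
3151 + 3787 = 6938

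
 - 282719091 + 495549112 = 212830021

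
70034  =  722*97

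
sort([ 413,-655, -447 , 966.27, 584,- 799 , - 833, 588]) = [ - 833, - 799,  -  655, - 447,413, 584,588,966.27 ] 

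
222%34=18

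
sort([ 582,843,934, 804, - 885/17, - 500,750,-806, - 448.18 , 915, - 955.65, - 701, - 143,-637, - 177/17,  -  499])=[ - 955.65, - 806, - 701, - 637, - 500, - 499, - 448.18 , - 143,-885/17,-177/17, 582,750,804  ,  843, 915,  934]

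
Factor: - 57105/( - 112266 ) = 235/462 = 2^( - 1)*3^( - 1)*5^1*7^( - 1 )*11^( - 1 ) * 47^1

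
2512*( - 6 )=-15072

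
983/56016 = 983/56016 = 0.02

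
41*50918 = 2087638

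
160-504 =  - 344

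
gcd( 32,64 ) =32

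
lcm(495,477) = 26235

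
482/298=241/149 = 1.62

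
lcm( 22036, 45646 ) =639044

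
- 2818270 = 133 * ( - 21190)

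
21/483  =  1/23 = 0.04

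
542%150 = 92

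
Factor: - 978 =-2^1*3^1*163^1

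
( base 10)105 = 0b1101001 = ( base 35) 30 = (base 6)253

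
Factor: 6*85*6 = 2^2*3^2  *5^1*17^1 = 3060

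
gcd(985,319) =1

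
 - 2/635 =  - 2/635 = - 0.00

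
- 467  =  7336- 7803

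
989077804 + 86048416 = 1075126220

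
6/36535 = 6/36535 = 0.00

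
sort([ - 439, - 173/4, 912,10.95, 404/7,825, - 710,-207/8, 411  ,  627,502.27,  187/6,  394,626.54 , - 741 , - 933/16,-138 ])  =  [-741, - 710,-439, - 138,-933/16, -173/4,  -  207/8,10.95, 187/6,  404/7, 394,411,  502.27,  626.54,627,  825,  912] 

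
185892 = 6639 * 28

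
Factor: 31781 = 61^1 * 521^1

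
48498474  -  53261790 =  - 4763316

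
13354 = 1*13354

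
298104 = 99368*3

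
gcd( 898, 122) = 2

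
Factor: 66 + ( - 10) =2^3* 7^1 =56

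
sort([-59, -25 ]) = [  -  59,- 25] 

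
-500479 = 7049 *( - 71)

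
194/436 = 97/218 = 0.44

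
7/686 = 1/98 = 0.01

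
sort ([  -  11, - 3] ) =[ - 11,-3] 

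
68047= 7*9721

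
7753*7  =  54271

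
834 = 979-145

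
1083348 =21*51588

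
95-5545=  - 5450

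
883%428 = 27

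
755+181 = 936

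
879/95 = 9 + 24/95=9.25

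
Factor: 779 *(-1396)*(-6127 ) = 6663014468 = 2^2*11^1*19^1*41^1*349^1*557^1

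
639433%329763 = 309670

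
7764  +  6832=14596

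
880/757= 880/757 = 1.16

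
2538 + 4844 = 7382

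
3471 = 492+2979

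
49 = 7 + 42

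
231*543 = 125433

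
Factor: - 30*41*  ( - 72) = 88560= 2^4*3^3 *5^1*41^1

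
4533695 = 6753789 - 2220094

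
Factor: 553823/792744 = 2^ ( - 3)*3^ ( - 1 ) *17^( - 1)*29^( - 1)*67^(- 1)*521^1*1063^1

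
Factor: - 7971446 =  - 2^1*7^1*353^1*1613^1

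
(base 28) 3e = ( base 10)98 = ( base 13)77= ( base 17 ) 5D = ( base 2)1100010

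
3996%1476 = 1044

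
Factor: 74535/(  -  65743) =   -  3^1*5^1 * 29^( - 1)*2267^( - 1)*4969^1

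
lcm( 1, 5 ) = 5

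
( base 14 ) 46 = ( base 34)1s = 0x3e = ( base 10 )62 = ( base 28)26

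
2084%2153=2084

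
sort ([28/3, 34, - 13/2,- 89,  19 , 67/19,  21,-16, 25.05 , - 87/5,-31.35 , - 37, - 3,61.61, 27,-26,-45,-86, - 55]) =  [-89,-86, - 55, - 45, - 37, - 31.35,  -  26,  -  87/5,-16, -13/2,-3,  67/19, 28/3 , 19,21,25.05,27,34, 61.61 ] 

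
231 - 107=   124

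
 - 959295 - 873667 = -1832962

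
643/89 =643/89 =7.22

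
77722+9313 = 87035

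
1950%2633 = 1950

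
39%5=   4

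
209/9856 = 19/896 = 0.02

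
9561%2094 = 1185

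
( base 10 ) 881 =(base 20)241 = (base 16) 371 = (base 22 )1I1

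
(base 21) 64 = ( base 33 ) 3V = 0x82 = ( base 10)130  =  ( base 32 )42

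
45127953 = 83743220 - 38615267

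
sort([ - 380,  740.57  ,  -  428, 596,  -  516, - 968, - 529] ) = [ - 968,-529, - 516, - 428, - 380, 596,740.57] 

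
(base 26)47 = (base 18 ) 63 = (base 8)157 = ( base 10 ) 111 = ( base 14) 7D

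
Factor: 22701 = 3^1*7^1*23^1*47^1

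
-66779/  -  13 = 5136 + 11/13 = 5136.85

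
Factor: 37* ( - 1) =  - 37 = - 37^1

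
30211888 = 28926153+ 1285735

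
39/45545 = 39/45545=0.00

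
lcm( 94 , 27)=2538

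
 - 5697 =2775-8472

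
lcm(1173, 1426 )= 72726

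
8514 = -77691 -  - 86205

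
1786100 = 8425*212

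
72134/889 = 81  +  125/889 = 81.14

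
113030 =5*22606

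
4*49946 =199784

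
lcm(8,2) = 8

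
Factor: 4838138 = 2^1 * 2419069^1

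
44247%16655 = 10937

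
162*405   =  65610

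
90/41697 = 10/4633  =  0.00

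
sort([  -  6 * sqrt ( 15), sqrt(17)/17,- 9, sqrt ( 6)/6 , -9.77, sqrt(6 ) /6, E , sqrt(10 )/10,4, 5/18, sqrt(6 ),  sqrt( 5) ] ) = [- 6*sqrt( 15), - 9.77, - 9 , sqrt(17 ) /17 , 5/18,sqrt( 10)/10,sqrt (6)/6, sqrt(6 )/6 , sqrt( 5), sqrt(6 ), E,  4 ] 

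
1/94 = 1/94=0.01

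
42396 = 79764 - 37368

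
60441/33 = 1831 + 6/11 = 1831.55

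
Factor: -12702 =-2^1*3^1*29^1*73^1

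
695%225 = 20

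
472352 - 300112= 172240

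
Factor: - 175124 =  - 2^2*43781^1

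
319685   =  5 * 63937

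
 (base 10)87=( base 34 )2j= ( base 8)127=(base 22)3L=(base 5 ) 322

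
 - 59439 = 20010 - 79449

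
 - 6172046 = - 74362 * 83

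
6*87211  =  523266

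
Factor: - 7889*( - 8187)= 3^1*7^3*23^1*2729^1 = 64587243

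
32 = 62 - 30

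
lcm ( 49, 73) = 3577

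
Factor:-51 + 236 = 185 = 5^1* 37^1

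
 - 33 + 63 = 30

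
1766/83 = 1766/83= 21.28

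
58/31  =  58/31 = 1.87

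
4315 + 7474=11789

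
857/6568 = 857/6568 = 0.13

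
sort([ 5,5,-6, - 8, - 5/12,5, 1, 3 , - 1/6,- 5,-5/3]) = [ - 8,  -  6, - 5, - 5/3, - 5/12, - 1/6, 1,3, 5, 5, 5]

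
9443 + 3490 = 12933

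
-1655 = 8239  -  9894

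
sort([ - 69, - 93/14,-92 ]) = [-92, - 69, - 93/14]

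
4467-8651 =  - 4184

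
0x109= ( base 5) 2030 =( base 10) 265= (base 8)411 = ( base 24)B1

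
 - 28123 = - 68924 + 40801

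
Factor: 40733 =7^1*11^1*23^2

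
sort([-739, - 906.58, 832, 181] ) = [ - 906.58, -739,181,832]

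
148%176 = 148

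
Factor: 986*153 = 150858 = 2^1*3^2*17^2*29^1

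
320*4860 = 1555200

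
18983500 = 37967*500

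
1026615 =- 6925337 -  - 7951952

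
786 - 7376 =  - 6590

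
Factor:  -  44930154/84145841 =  -2^1*3^1*13^( - 1)*587^1*12757^1*6472757^ ( - 1 )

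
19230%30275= 19230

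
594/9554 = 297/4777=0.06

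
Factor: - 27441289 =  - 823^1*33343^1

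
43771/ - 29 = -43771/29=-1509.34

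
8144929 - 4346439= 3798490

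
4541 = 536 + 4005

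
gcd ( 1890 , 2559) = 3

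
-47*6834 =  - 321198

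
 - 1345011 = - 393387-951624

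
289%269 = 20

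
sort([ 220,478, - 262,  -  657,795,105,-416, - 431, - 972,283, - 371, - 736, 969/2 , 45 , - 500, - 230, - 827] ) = [ - 972, - 827 , - 736, - 657, - 500,-431,  -  416, - 371, - 262,-230,45,105,220,283,478,969/2 , 795] 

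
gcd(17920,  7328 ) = 32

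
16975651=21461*791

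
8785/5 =1757= 1757.00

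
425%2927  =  425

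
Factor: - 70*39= - 2730= -2^1*3^1*5^1*7^1*13^1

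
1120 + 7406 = 8526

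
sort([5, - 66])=[ - 66, 5] 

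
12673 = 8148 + 4525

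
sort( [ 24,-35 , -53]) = [-53, -35,  24 ] 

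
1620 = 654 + 966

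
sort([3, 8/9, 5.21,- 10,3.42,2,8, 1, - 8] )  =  [ - 10, - 8,8/9,  1,2,  3,3.42, 5.21, 8] 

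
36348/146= 18174/73 = 248.96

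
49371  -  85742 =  - 36371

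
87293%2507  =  2055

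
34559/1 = 34559 = 34559.00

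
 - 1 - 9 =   -  10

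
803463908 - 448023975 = 355439933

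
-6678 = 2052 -8730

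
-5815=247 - 6062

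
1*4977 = 4977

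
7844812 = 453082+7391730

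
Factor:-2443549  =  -79^1*30931^1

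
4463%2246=2217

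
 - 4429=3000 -7429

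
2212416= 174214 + 2038202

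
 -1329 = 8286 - 9615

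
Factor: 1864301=379^1 * 4919^1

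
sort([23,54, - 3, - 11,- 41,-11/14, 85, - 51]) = [- 51, -41, -11,-3,-11/14, 23, 54, 85 ]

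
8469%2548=825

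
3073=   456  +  2617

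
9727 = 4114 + 5613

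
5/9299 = 5/9299 = 0.00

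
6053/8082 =6053/8082  =  0.75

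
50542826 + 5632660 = 56175486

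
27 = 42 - 15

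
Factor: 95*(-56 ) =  - 5320 = -  2^3*5^1*7^1*19^1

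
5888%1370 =408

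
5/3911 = 5/3911 = 0.00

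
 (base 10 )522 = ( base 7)1344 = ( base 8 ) 1012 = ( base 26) K2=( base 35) ew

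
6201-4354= 1847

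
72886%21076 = 9658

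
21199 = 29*731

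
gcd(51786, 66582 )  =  7398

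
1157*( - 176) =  - 203632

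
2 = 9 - 7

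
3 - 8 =-5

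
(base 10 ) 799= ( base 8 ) 1437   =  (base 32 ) ov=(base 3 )1002121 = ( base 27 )12g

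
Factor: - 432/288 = -2^( - 1) * 3^1 = - 3/2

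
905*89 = 80545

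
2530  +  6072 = 8602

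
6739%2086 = 481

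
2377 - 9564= - 7187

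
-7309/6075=  -  2+4841/6075 = - 1.20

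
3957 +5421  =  9378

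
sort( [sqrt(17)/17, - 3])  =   [ - 3,sqrt(17)/17] 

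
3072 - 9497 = - 6425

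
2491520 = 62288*40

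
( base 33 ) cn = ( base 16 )1A3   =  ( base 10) 419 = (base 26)G3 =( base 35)BY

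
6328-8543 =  - 2215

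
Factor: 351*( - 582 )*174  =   - 2^2 * 3^5*13^1 * 29^1*97^1 =- 35545068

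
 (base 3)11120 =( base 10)123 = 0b1111011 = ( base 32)3R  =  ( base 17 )74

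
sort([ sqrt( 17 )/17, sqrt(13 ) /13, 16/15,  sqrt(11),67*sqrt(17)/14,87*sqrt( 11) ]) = [sqrt(17 )/17,  sqrt(13)/13, 16/15, sqrt(11 ), 67*sqrt(17)/14, 87*sqrt( 11 )] 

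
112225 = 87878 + 24347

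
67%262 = 67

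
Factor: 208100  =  2^2 * 5^2*2081^1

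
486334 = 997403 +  - 511069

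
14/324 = 7/162  =  0.04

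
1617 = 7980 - 6363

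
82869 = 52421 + 30448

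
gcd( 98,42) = 14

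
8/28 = 2/7 = 0.29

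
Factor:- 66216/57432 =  - 31^1 * 89^1 * 2393^( - 1)= - 2759/2393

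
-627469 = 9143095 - 9770564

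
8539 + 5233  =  13772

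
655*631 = 413305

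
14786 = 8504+6282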